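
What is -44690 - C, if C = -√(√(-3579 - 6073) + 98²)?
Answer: -44690 + √(9604 + 2*I*√2413) ≈ -44592.0 + 0.50124*I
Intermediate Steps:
C = -√(9604 + 2*I*√2413) (C = -√(√(-9652) + 9604) = -√(2*I*√2413 + 9604) = -√(9604 + 2*I*√2413) ≈ -98.001 - 0.50124*I)
-44690 - C = -44690 - (-1)*√(9604 + 2*I*√2413) = -44690 + √(9604 + 2*I*√2413)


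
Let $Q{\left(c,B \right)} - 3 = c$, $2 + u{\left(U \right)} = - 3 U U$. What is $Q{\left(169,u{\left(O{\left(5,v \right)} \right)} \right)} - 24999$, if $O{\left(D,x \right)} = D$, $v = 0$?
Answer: $-24827$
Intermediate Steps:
$u{\left(U \right)} = -2 - 3 U^{2}$ ($u{\left(U \right)} = -2 + - 3 U U = -2 - 3 U^{2}$)
$Q{\left(c,B \right)} = 3 + c$
$Q{\left(169,u{\left(O{\left(5,v \right)} \right)} \right)} - 24999 = \left(3 + 169\right) - 24999 = 172 - 24999 = -24827$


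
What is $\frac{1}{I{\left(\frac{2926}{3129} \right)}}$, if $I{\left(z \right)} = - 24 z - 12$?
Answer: $- \frac{149}{5132} \approx -0.029034$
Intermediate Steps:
$I{\left(z \right)} = -12 - 24 z$
$\frac{1}{I{\left(\frac{2926}{3129} \right)}} = \frac{1}{-12 - 24 \cdot \frac{2926}{3129}} = \frac{1}{-12 - 24 \cdot 2926 \cdot \frac{1}{3129}} = \frac{1}{-12 - \frac{3344}{149}} = \frac{1}{- \frac{5132}{149}} = - \frac{149}{5132}$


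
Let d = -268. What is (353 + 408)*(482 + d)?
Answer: 162854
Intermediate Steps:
(353 + 408)*(482 + d) = (353 + 408)*(482 - 268) = 761*214 = 162854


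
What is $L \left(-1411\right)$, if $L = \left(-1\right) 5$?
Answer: $7055$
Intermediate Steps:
$L = -5$
$L \left(-1411\right) = \left(-5\right) \left(-1411\right) = 7055$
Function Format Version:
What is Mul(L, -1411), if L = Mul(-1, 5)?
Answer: 7055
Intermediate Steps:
L = -5
Mul(L, -1411) = Mul(-5, -1411) = 7055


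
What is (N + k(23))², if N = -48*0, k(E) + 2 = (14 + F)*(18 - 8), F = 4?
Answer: 31684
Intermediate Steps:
k(E) = 178 (k(E) = -2 + (14 + 4)*(18 - 8) = -2 + 18*10 = -2 + 180 = 178)
N = 0
(N + k(23))² = (0 + 178)² = 178² = 31684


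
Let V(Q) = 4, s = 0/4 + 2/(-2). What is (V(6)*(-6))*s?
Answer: 24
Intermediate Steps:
s = -1 (s = 0*(¼) + 2*(-½) = 0 - 1 = -1)
(V(6)*(-6))*s = (4*(-6))*(-1) = -24*(-1) = 24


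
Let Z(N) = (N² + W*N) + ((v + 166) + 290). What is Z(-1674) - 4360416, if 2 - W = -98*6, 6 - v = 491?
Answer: -2545829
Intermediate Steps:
v = -485 (v = 6 - 1*491 = 6 - 491 = -485)
W = 590 (W = 2 - (-98)*6 = 2 - 1*(-588) = 2 + 588 = 590)
Z(N) = -29 + N² + 590*N (Z(N) = (N² + 590*N) + ((-485 + 166) + 290) = (N² + 590*N) + (-319 + 290) = (N² + 590*N) - 29 = -29 + N² + 590*N)
Z(-1674) - 4360416 = (-29 + (-1674)² + 590*(-1674)) - 4360416 = (-29 + 2802276 - 987660) - 4360416 = 1814587 - 4360416 = -2545829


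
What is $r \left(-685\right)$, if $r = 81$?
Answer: $-55485$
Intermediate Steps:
$r \left(-685\right) = 81 \left(-685\right) = -55485$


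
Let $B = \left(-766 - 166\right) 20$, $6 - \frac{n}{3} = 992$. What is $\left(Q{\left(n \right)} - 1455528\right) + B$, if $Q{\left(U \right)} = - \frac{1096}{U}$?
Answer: $- \frac{2180293924}{1479} \approx -1.4742 \cdot 10^{6}$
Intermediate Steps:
$n = -2958$ ($n = 18 - 2976 = -2958$)
$B = -18640$ ($B = \left(-766 + \left(-289 + 123\right)\right) 20 = \left(-766 - 166\right) 20 = \left(-932\right) 20 = -18640$)
$\left(Q{\left(n \right)} - 1455528\right) + B = \left(- \frac{1096}{-2958} - 1455528\right) - 18640 = \left(\left(-1096\right) \left(- \frac{1}{2958}\right) - 1455528\right) - 18640 = \left(\frac{548}{1479} - 1455528\right) - 18640 = - \frac{2152725364}{1479} - 18640 = - \frac{2180293924}{1479}$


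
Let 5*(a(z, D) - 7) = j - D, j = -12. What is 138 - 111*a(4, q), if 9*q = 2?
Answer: -1103/3 ≈ -367.67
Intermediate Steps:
q = 2/9 (q = (1/9)*2 = 2/9 ≈ 0.22222)
a(z, D) = 23/5 - D/5 (a(z, D) = 7 + (-12 - D)/5 = 7 + (-12/5 - D/5) = 23/5 - D/5)
138 - 111*a(4, q) = 138 - 111*(23/5 - 1/5*2/9) = 138 - 111*(23/5 - 2/45) = 138 - 111*41/9 = 138 - 1517/3 = -1103/3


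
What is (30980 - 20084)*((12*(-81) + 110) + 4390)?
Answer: 38441088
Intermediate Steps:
(30980 - 20084)*((12*(-81) + 110) + 4390) = 10896*((-972 + 110) + 4390) = 10896*(-862 + 4390) = 10896*3528 = 38441088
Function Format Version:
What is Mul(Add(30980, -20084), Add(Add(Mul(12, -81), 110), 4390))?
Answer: 38441088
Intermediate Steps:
Mul(Add(30980, -20084), Add(Add(Mul(12, -81), 110), 4390)) = Mul(10896, Add(Add(-972, 110), 4390)) = Mul(10896, Add(-862, 4390)) = Mul(10896, 3528) = 38441088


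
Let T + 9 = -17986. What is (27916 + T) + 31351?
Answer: 41272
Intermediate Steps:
T = -17995 (T = -9 - 17986 = -17995)
(27916 + T) + 31351 = (27916 - 17995) + 31351 = 9921 + 31351 = 41272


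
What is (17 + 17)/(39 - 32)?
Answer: 34/7 ≈ 4.8571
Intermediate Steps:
(17 + 17)/(39 - 32) = 34/7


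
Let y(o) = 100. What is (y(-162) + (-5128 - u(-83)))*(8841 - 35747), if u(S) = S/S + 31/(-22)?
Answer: 135272361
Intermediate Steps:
u(S) = -9/22 (u(S) = 1 + 31*(-1/22) = 1 - 31/22 = -9/22)
(y(-162) + (-5128 - u(-83)))*(8841 - 35747) = (100 + (-5128 - 1*(-9/22)))*(8841 - 35747) = (100 + (-5128 + 9/22))*(-26906) = (100 - 112807/22)*(-26906) = -110607/22*(-26906) = 135272361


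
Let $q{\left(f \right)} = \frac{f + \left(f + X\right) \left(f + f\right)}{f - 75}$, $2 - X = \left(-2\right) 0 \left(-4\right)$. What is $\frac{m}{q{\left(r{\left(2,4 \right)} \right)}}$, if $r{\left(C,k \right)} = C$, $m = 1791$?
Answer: $- \frac{14527}{2} \approx -7263.5$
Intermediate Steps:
$X = 2$ ($X = 2 - \left(-2\right) 0 \left(-4\right) = 2 - 0 \left(-4\right) = 2 - 0 = 2 + 0 = 2$)
$q{\left(f \right)} = \frac{f + 2 f \left(2 + f\right)}{-75 + f}$ ($q{\left(f \right)} = \frac{f + \left(f + 2\right) \left(f + f\right)}{f - 75} = \frac{f + \left(2 + f\right) 2 f}{-75 + f} = \frac{f + 2 f \left(2 + f\right)}{-75 + f}$)
$\frac{m}{q{\left(r{\left(2,4 \right)} \right)}} = \frac{1791}{2 \frac{1}{-75 + 2} \left(5 + 2 \cdot 2\right)} = \frac{1791}{2 \frac{1}{-73} \left(5 + 4\right)} = \frac{1791}{2 \left(- \frac{1}{73}\right) 9} = \frac{1791}{- \frac{18}{73}} = 1791 \left(- \frac{73}{18}\right) = - \frac{14527}{2}$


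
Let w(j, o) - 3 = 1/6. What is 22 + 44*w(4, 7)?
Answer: 484/3 ≈ 161.33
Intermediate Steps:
w(j, o) = 19/6 (w(j, o) = 3 + 1/6 = 3 + ⅙ = 19/6)
22 + 44*w(4, 7) = 22 + 44*(19/6) = 22 + 418/3 = 484/3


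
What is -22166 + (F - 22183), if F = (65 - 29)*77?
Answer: -41577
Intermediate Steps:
F = 2772 (F = 36*77 = 2772)
-22166 + (F - 22183) = -22166 + (2772 - 22183) = -22166 - 19411 = -41577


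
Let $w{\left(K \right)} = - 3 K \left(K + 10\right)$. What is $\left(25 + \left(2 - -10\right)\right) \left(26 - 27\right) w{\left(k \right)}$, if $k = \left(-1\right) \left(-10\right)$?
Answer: $22200$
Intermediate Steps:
$k = 10$
$w{\left(K \right)} = - 3 K \left(10 + K\right)$
$\left(25 + \left(2 - -10\right)\right) \left(26 - 27\right) w{\left(k \right)} = \left(25 + \left(2 - -10\right)\right) \left(26 - 27\right) \left(\left(-3\right) 10 \left(10 + 10\right)\right) = \left(25 + \left(2 + 10\right)\right) \left(-1\right) \left(\left(-3\right) 10 \cdot 20\right) = \left(25 + 12\right) \left(-1\right) \left(-600\right) = 37 \left(-1\right) \left(-600\right) = \left(-37\right) \left(-600\right) = 22200$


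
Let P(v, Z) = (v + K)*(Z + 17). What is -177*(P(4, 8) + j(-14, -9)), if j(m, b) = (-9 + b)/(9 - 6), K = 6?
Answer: -43188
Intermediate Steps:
j(m, b) = -3 + b/3 (j(m, b) = (-9 + b)/3 = (-9 + b)*(1/3) = -3 + b/3)
P(v, Z) = (6 + v)*(17 + Z) (P(v, Z) = (v + 6)*(Z + 17) = (6 + v)*(17 + Z))
-177*(P(4, 8) + j(-14, -9)) = -177*((102 + 6*8 + 17*4 + 8*4) + (-3 + (1/3)*(-9))) = -177*((102 + 48 + 68 + 32) + (-3 - 3)) = -177*(250 - 6) = -177*244 = -43188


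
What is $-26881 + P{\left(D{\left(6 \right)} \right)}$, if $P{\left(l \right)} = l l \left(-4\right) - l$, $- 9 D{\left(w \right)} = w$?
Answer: $- \frac{241939}{9} \approx -26882.0$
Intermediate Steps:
$D{\left(w \right)} = - \frac{w}{9}$
$P{\left(l \right)} = - l - 4 l^{2}$ ($P{\left(l \right)} = l^{2} \left(-4\right) - l = - 4 l^{2} - l = - l - 4 l^{2}$)
$-26881 + P{\left(D{\left(6 \right)} \right)} = -26881 - \left(- \frac{1}{9}\right) 6 \left(1 + 4 \left(\left(- \frac{1}{9}\right) 6\right)\right) = -26881 - - \frac{2 \left(1 + 4 \left(- \frac{2}{3}\right)\right)}{3} = -26881 - - \frac{2 \left(1 - \frac{8}{3}\right)}{3} = -26881 - \left(- \frac{2}{3}\right) \left(- \frac{5}{3}\right) = -26881 - \frac{10}{9} = - \frac{241939}{9}$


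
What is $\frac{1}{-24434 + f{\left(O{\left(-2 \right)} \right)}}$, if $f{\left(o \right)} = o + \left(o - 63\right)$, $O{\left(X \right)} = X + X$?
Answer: $- \frac{1}{24505} \approx -4.0808 \cdot 10^{-5}$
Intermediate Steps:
$O{\left(X \right)} = 2 X$
$f{\left(o \right)} = -63 + 2 o$ ($f{\left(o \right)} = o + \left(-63 + o\right) = -63 + 2 o$)
$\frac{1}{-24434 + f{\left(O{\left(-2 \right)} \right)}} = \frac{1}{-24434 - \left(63 - 2 \cdot 2 \left(-2\right)\right)} = \frac{1}{-24434 + \left(-63 + 2 \left(-4\right)\right)} = \frac{1}{-24434 - 71} = \frac{1}{-24505} = - \frac{1}{24505}$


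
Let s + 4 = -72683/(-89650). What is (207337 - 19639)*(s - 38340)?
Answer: -322602832693533/44825 ≈ -7.1969e+9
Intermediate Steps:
s = -285917/89650 (s = -4 - 72683/(-89650) = -4 - 72683*(-1/89650) = -4 + 72683/89650 = -285917/89650 ≈ -3.1893)
(207337 - 19639)*(s - 38340) = (207337 - 19639)*(-285917/89650 - 38340) = 187698*(-3437466917/89650) = -322602832693533/44825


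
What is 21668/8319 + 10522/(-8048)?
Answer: 43425773/33475656 ≈ 1.2972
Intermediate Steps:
21668/8319 + 10522/(-8048) = 21668*(1/8319) + 10522*(-1/8048) = 21668/8319 - 5261/4024 = 43425773/33475656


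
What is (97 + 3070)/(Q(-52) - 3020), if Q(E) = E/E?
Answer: -3167/3019 ≈ -1.0490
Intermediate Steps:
Q(E) = 1
(97 + 3070)/(Q(-52) - 3020) = (97 + 3070)/(1 - 3020) = 3167/(-3019) = 3167*(-1/3019) = -3167/3019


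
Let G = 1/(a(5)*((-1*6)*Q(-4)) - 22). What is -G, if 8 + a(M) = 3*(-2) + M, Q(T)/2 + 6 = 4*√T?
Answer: 335/597698 + 216*I/298849 ≈ 0.00056048 + 0.00072277*I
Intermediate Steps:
Q(T) = -12 + 8*√T (Q(T) = -12 + 2*(4*√T) = -12 + 8*√T)
a(M) = -14 + M (a(M) = -8 + (3*(-2) + M) = -8 + (-6 + M) = -14 + M)
G = (-670 - 864*I)/1195396 (G = 1/((-14 + 5)*((-1*6)*(-12 + 8*√(-4))) - 22) = 1/(-(-54)*(-12 + 8*(2*I)) - 22) = 1/(-(-54)*(-12 + 16*I) - 22) = 1/(-9*(72 - 96*I) - 22) = 1/((-648 + 864*I) - 22) = 1/(-670 + 864*I) = (-670 - 864*I)/1195396 ≈ -0.00056048 - 0.00072277*I)
-G = -(-335/597698 - 216*I/298849) = 335/597698 + 216*I/298849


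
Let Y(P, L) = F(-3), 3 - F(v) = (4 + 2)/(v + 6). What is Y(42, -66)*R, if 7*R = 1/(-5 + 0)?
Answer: -1/35 ≈ -0.028571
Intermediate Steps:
F(v) = 3 - 6/(6 + v) (F(v) = 3 - (4 + 2)/(v + 6) = 3 - 6/(6 + v))
Y(P, L) = 1 (Y(P, L) = 3*(4 - 3)/(6 - 3) = 3*1/3 = 3*(⅓)*1 = 1)
R = -1/35 (R = 1/(7*(-5 + 0)) = (⅐)/(-5) = (⅐)*(-⅕) = -1/35 ≈ -0.028571)
Y(42, -66)*R = 1*(-1/35) = -1/35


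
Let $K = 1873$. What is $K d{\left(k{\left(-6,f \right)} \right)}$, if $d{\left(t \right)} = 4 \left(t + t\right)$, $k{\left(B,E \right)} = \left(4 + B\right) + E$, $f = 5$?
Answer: $44952$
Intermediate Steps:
$k{\left(B,E \right)} = 4 + B + E$
$d{\left(t \right)} = 8 t$ ($d{\left(t \right)} = 4 \cdot 2 t = 8 t$)
$K d{\left(k{\left(-6,f \right)} \right)} = 1873 \cdot 8 \left(4 - 6 + 5\right) = 1873 \cdot 8 \cdot 3 = 1873 \cdot 24 = 44952$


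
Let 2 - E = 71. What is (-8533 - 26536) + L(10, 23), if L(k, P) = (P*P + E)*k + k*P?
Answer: -30239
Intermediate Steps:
E = -69 (E = 2 - 1*71 = 2 - 71 = -69)
L(k, P) = P*k + k*(-69 + P²) (L(k, P) = (P*P - 69)*k + k*P = (P² - 69)*k + P*k = (-69 + P²)*k + P*k = k*(-69 + P²) + P*k = P*k + k*(-69 + P²))
(-8533 - 26536) + L(10, 23) = (-8533 - 26536) + 10*(-69 + 23 + 23²) = -35069 + 10*(-69 + 23 + 529) = -35069 + 10*483 = -35069 + 4830 = -30239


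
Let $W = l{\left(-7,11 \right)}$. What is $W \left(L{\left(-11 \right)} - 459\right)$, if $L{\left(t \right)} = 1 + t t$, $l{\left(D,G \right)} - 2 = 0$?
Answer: $-674$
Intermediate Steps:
$l{\left(D,G \right)} = 2$ ($l{\left(D,G \right)} = 2 + 0 = 2$)
$W = 2$
$L{\left(t \right)} = 1 + t^{2}$
$W \left(L{\left(-11 \right)} - 459\right) = 2 \left(\left(1 + \left(-11\right)^{2}\right) - 459\right) = 2 \left(\left(1 + 121\right) - 459\right) = 2 \left(122 - 459\right) = 2 \left(-337\right) = -674$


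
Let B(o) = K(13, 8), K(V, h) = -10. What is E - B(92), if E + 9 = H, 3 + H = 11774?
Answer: 11772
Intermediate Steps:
H = 11771 (H = -3 + 11774 = 11771)
B(o) = -10
E = 11762 (E = -9 + 11771 = 11762)
E - B(92) = 11762 - 1*(-10) = 11762 + 10 = 11772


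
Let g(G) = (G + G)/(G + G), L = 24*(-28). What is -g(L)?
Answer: -1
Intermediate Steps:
L = -672
g(G) = 1 (g(G) = (2*G)/((2*G)) = (2*G)*(1/(2*G)) = 1)
-g(L) = -1*1 = -1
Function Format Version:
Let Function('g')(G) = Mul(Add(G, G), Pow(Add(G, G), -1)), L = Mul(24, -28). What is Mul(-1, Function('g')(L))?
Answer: -1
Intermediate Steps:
L = -672
Function('g')(G) = 1 (Function('g')(G) = Mul(Mul(2, G), Pow(Mul(2, G), -1)) = Mul(Mul(2, G), Mul(Rational(1, 2), Pow(G, -1))) = 1)
Mul(-1, Function('g')(L)) = Mul(-1, 1) = -1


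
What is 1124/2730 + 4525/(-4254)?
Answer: -420653/645190 ≈ -0.65198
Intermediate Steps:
1124/2730 + 4525/(-4254) = 1124*(1/2730) + 4525*(-1/4254) = 562/1365 - 4525/4254 = -420653/645190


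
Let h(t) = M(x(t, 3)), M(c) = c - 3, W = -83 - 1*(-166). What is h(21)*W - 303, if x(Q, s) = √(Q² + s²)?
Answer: -552 + 1245*√2 ≈ 1208.7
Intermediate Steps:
W = 83 (W = -83 + 166 = 83)
M(c) = -3 + c
h(t) = -3 + √(9 + t²) (h(t) = -3 + √(t² + 3²) = -3 + √(t² + 9) = -3 + √(9 + t²))
h(21)*W - 303 = (-3 + √(9 + 21²))*83 - 303 = (-3 + √(9 + 441))*83 - 303 = (-3 + √450)*83 - 303 = (-3 + 15*√2)*83 - 303 = (-249 + 1245*√2) - 303 = -552 + 1245*√2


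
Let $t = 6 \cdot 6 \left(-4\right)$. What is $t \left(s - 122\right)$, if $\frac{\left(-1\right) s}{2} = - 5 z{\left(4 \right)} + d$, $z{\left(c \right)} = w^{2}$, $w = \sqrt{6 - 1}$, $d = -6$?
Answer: $8640$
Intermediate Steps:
$t = -144$ ($t = 36 \left(-4\right) = -144$)
$w = \sqrt{5} \approx 2.2361$
$z{\left(c \right)} = 5$ ($z{\left(c \right)} = \left(\sqrt{5}\right)^{2} = 5$)
$s = 62$ ($s = - 2 \left(\left(-5\right) 5 - 6\right) = - 2 \left(-25 - 6\right) = \left(-2\right) \left(-31\right) = 62$)
$t \left(s - 122\right) = - 144 \left(62 - 122\right) = \left(-144\right) \left(-60\right) = 8640$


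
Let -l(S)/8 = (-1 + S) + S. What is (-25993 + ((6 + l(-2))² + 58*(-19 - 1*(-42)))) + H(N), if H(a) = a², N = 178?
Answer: 9141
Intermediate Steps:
l(S) = 8 - 16*S (l(S) = -8*((-1 + S) + S) = -8*(-1 + 2*S) = 8 - 16*S)
(-25993 + ((6 + l(-2))² + 58*(-19 - 1*(-42)))) + H(N) = (-25993 + ((6 + (8 - 16*(-2)))² + 58*(-19 - 1*(-42)))) + 178² = (-25993 + ((6 + (8 + 32))² + 58*(-19 + 42))) + 31684 = (-25993 + ((6 + 40)² + 58*23)) + 31684 = (-25993 + (46² + 1334)) + 31684 = (-25993 + (2116 + 1334)) + 31684 = (-25993 + 3450) + 31684 = -22543 + 31684 = 9141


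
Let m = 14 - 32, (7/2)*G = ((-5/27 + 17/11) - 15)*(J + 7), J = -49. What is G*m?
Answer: -32408/11 ≈ -2946.2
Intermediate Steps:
G = 16204/99 (G = 2*(((-5/27 + 17/11) - 15)*(-49 + 7))/7 = 2*(((-5*1/27 + 17*(1/11)) - 15)*(-42))/7 = 2*(((-5/27 + 17/11) - 15)*(-42))/7 = 2*((404/297 - 15)*(-42))/7 = 2*(-4051/297*(-42))/7 = (2/7)*(56714/99) = 16204/99 ≈ 163.68)
m = -18
G*m = (16204/99)*(-18) = -32408/11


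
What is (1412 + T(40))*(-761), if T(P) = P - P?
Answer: -1074532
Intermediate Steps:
T(P) = 0
(1412 + T(40))*(-761) = (1412 + 0)*(-761) = 1412*(-761) = -1074532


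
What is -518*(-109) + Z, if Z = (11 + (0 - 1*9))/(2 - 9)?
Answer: 395232/7 ≈ 56462.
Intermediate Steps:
Z = -2/7 (Z = (11 + (0 - 9))/(-7) = (11 - 9)*(-1/7) = 2*(-1/7) = -2/7 ≈ -0.28571)
-518*(-109) + Z = -518*(-109) - 2/7 = 56462 - 2/7 = 395232/7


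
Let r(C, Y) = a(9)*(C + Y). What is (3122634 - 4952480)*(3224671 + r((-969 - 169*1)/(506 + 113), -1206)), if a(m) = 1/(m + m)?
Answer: -32871844519129490/5571 ≈ -5.9005e+12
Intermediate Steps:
a(m) = 1/(2*m)
r(C, Y) = C/18 + Y/18 (r(C, Y) = ((½)/9)*(C + Y) = ((½)*(⅑))*(C + Y) = (C + Y)/18 = C/18 + Y/18)
(3122634 - 4952480)*(3224671 + r((-969 - 169*1)/(506 + 113), -1206)) = (3122634 - 4952480)*(3224671 + (((-969 - 169*1)/(506 + 113))/18 + (1/18)*(-1206))) = -1829846*(3224671 + (((-969 - 169)/619)/18 - 67)) = -1829846*(3224671 + ((-1138*1/619)/18 - 67)) = -1829846*(3224671 + ((1/18)*(-1138/619) - 67)) = -1829846*(3224671 + (-569/5571 - 67)) = -1829846*(3224671 - 373826/5571) = -1829846*17964268315/5571 = -32871844519129490/5571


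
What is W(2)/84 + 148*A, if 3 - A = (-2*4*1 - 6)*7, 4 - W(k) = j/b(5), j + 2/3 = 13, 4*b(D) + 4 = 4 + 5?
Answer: 4708598/315 ≈ 14948.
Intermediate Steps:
b(D) = 5/4 (b(D) = -1 + (4 + 5)/4 = -1 + (1/4)*9 = -1 + 9/4 = 5/4)
j = 37/3 (j = -2/3 + 13 = 37/3 ≈ 12.333)
W(k) = -88/15 (W(k) = 4 - 37/(3*5/4) = 4 - 37*4/(3*5) = 4 - 1*148/15 = 4 - 148/15 = -88/15)
A = 101 (A = 3 - (-2*4*1 - 6)*7 = 3 - (-8*1 - 6)*7 = 3 - (-8 - 6)*7 = 3 - (-14)*7 = 3 - 1*(-98) = 3 + 98 = 101)
W(2)/84 + 148*A = -88/15/84 + 148*101 = -88/15*1/84 + 14948 = -22/315 + 14948 = 4708598/315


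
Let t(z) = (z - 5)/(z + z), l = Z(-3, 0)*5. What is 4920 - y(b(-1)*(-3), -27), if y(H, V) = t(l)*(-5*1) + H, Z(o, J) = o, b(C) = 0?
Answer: 14770/3 ≈ 4923.3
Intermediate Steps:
l = -15 (l = -3*5 = -15)
t(z) = (-5 + z)/(2*z) (t(z) = (-5 + z)/((2*z)) = (-5 + z)*(1/(2*z)) = (-5 + z)/(2*z))
y(H, V) = -10/3 + H (y(H, V) = ((½)*(-5 - 15)/(-15))*(-5*1) + H = ((½)*(-1/15)*(-20))*(-5) + H = (⅔)*(-5) + H = -10/3 + H)
4920 - y(b(-1)*(-3), -27) = 4920 - (-10/3 + 0*(-3)) = 4920 - (-10/3 + 0) = 4920 - 1*(-10/3) = 4920 + 10/3 = 14770/3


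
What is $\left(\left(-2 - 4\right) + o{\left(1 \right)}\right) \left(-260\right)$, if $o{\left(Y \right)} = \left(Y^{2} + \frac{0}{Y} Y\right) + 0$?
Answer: $1300$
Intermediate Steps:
$o{\left(Y \right)} = Y^{2}$ ($o{\left(Y \right)} = \left(Y^{2} + 0 Y\right) + 0 = \left(Y^{2} + 0\right) + 0 = Y^{2} + 0 = Y^{2}$)
$\left(\left(-2 - 4\right) + o{\left(1 \right)}\right) \left(-260\right) = \left(\left(-2 - 4\right) + 1^{2}\right) \left(-260\right) = \left(-6 + 1\right) \left(-260\right) = \left(-5\right) \left(-260\right) = 1300$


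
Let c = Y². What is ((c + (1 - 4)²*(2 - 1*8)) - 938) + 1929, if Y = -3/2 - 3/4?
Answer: 15073/16 ≈ 942.06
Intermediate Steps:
Y = -9/4 (Y = -3*½ - 3*¼ = -3/2 - ¾ = -9/4 ≈ -2.2500)
c = 81/16 (c = (-9/4)² = 81/16 ≈ 5.0625)
((c + (1 - 4)²*(2 - 1*8)) - 938) + 1929 = ((81/16 + (1 - 4)²*(2 - 1*8)) - 938) + 1929 = ((81/16 + (-3)²*(2 - 8)) - 938) + 1929 = ((81/16 + 9*(-6)) - 938) + 1929 = ((81/16 - 54) - 938) + 1929 = (-783/16 - 938) + 1929 = -15791/16 + 1929 = 15073/16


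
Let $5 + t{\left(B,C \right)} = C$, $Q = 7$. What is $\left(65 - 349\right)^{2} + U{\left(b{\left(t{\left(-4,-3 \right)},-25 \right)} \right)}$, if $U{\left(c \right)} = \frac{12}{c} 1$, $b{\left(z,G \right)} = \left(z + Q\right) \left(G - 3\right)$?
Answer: $\frac{564595}{7} \approx 80656.0$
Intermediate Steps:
$t{\left(B,C \right)} = -5 + C$
$b{\left(z,G \right)} = \left(-3 + G\right) \left(7 + z\right)$ ($b{\left(z,G \right)} = \left(z + 7\right) \left(G - 3\right) = \left(7 + z\right) \left(-3 + G\right) = \left(-3 + G\right) \left(7 + z\right)$)
$U{\left(c \right)} = \frac{12}{c}$
$\left(65 - 349\right)^{2} + U{\left(b{\left(t{\left(-4,-3 \right)},-25 \right)} \right)} = \left(65 - 349\right)^{2} + \frac{12}{-21 - 3 \left(-5 - 3\right) + 7 \left(-25\right) - 25 \left(-5 - 3\right)} = \left(-284\right)^{2} + \frac{12}{-21 - -24 - 175 - -200} = 80656 + \frac{12}{-21 + 24 - 175 + 200} = 80656 + \frac{12}{28} = 80656 + 12 \cdot \frac{1}{28} = 80656 + \frac{3}{7} = \frac{564595}{7}$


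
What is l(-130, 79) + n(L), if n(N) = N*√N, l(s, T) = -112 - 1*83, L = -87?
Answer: -195 - 87*I*√87 ≈ -195.0 - 811.48*I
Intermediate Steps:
l(s, T) = -195 (l(s, T) = -112 - 83 = -195)
n(N) = N^(3/2)
l(-130, 79) + n(L) = -195 + (-87)^(3/2) = -195 - 87*I*√87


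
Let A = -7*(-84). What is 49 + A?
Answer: 637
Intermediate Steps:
A = 588
49 + A = 49 + 588 = 637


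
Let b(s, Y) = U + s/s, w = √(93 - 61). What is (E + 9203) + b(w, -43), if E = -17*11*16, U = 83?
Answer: 6295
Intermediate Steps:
w = 4*√2 (w = √32 = 4*√2 ≈ 5.6569)
E = -2992 (E = -187*16 = -2992)
b(s, Y) = 84 (b(s, Y) = 83 + s/s = 83 + 1 = 84)
(E + 9203) + b(w, -43) = (-2992 + 9203) + 84 = 6211 + 84 = 6295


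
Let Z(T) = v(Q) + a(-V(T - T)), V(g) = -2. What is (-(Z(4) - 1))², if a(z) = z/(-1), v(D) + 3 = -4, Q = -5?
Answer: 100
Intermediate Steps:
v(D) = -7 (v(D) = -3 - 4 = -7)
a(z) = -z (a(z) = z*(-1) = -z)
Z(T) = -9 (Z(T) = -7 - (-1)*(-2) = -7 - 1*2 = -7 - 2 = -9)
(-(Z(4) - 1))² = (-(-9 - 1))² = (-1*(-10))² = 10² = 100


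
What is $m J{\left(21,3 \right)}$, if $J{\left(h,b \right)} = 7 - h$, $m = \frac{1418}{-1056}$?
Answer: $\frac{4963}{264} \approx 18.799$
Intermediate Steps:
$m = - \frac{709}{528}$ ($m = 1418 \left(- \frac{1}{1056}\right) = - \frac{709}{528} \approx -1.3428$)
$m J{\left(21,3 \right)} = - \frac{709 \left(7 - 21\right)}{528} = \left(- \frac{709}{528}\right) \left(-14\right) = \frac{4963}{264}$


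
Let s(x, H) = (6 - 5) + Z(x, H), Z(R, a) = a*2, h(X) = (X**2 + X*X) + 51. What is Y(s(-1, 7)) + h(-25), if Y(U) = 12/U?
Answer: 6509/5 ≈ 1301.8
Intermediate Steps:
h(X) = 51 + 2*X**2 (h(X) = (X**2 + X**2) + 51 = 2*X**2 + 51 = 51 + 2*X**2)
Z(R, a) = 2*a
s(x, H) = 1 + 2*H (s(x, H) = (6 - 5) + 2*H = 1 + 2*H)
Y(s(-1, 7)) + h(-25) = 12/(1 + 2*7) + (51 + 2*(-25)**2) = 12/(1 + 14) + (51 + 2*625) = 12/15 + (51 + 1250) = 12*(1/15) + 1301 = 4/5 + 1301 = 6509/5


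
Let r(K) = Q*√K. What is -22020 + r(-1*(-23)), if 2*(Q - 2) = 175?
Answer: -22020 + 179*√23/2 ≈ -21591.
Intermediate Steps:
Q = 179/2 (Q = 2 + (½)*175 = 2 + 175/2 = 179/2 ≈ 89.500)
r(K) = 179*√K/2
-22020 + r(-1*(-23)) = -22020 + 179*√(-1*(-23))/2 = -22020 + 179*√23/2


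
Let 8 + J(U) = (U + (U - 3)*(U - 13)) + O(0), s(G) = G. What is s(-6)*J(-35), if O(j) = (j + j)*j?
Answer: -10686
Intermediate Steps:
O(j) = 2*j² (O(j) = (2*j)*j = 2*j²)
J(U) = -8 + U + (-13 + U)*(-3 + U) (J(U) = -8 + ((U + (U - 3)*(U - 13)) + 2*0²) = -8 + ((U + (-3 + U)*(-13 + U)) + 2*0) = -8 + ((U + (-13 + U)*(-3 + U)) + 0) = -8 + (U + (-13 + U)*(-3 + U)) = -8 + U + (-13 + U)*(-3 + U))
s(-6)*J(-35) = -6*(31 + (-35)² - 15*(-35)) = -6*(31 + 1225 + 525) = -6*1781 = -10686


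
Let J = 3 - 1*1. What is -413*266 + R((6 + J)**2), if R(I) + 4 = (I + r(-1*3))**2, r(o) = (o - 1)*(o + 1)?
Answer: -104678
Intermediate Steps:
J = 2 (J = 3 - 1 = 2)
r(o) = (1 + o)*(-1 + o) (r(o) = (-1 + o)*(1 + o) = (1 + o)*(-1 + o))
R(I) = -4 + (8 + I)**2 (R(I) = -4 + (I + (-1 + (-1*3)**2))**2 = -4 + (I + (-1 + (-3)**2))**2 = -4 + (I + (-1 + 9))**2 = -4 + (I + 8)**2 = -4 + (8 + I)**2)
-413*266 + R((6 + J)**2) = -413*266 + (-4 + (8 + (6 + 2)**2)**2) = -109858 + (-4 + (8 + 8**2)**2) = -109858 + (-4 + (8 + 64)**2) = -109858 + (-4 + 72**2) = -109858 + (-4 + 5184) = -109858 + 5180 = -104678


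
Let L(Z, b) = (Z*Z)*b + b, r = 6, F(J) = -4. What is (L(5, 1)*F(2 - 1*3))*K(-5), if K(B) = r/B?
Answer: 624/5 ≈ 124.80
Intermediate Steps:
L(Z, b) = b + b*Z² (L(Z, b) = Z²*b + b = b*Z² + b = b + b*Z²)
K(B) = 6/B
(L(5, 1)*F(2 - 1*3))*K(-5) = ((1*(1 + 5²))*(-4))*(6/(-5)) = ((1*(1 + 25))*(-4))*(6*(-⅕)) = ((1*26)*(-4))*(-6/5) = (26*(-4))*(-6/5) = -104*(-6/5) = 624/5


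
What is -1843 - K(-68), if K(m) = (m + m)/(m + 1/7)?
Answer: -876377/475 ≈ -1845.0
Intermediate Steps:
K(m) = 2*m/(⅐ + m) (K(m) = (2*m)/(m + ⅐) = (2*m)/(⅐ + m) = 2*m/(⅐ + m))
-1843 - K(-68) = -1843 - 14*(-68)/(1 + 7*(-68)) = -1843 - 14*(-68)/(1 - 476) = -1843 - 14*(-68)/(-475) = -1843 - 14*(-68)*(-1)/475 = -1843 - 1*952/475 = -1843 - 952/475 = -876377/475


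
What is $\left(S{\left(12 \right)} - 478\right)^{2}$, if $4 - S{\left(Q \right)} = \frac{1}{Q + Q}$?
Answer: $\frac{129436129}{576} \approx 2.2472 \cdot 10^{5}$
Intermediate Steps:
$S{\left(Q \right)} = 4 - \frac{1}{2 Q}$ ($S{\left(Q \right)} = 4 - \frac{1}{Q + Q} = 4 - \frac{1}{2 Q}$)
$\left(S{\left(12 \right)} - 478\right)^{2} = \left(\left(4 - \frac{1}{2 \cdot 12}\right) - 478\right)^{2} = \left(\left(4 - \frac{1}{24}\right) - 478\right)^{2} = \left(\frac{95}{24} - 478\right)^{2} = \left(- \frac{11377}{24}\right)^{2} = \frac{129436129}{576}$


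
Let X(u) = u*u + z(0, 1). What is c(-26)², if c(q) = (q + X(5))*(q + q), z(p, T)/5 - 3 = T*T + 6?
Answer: 6492304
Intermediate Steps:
z(p, T) = 45 + 5*T² (z(p, T) = 15 + 5*(T*T + 6) = 15 + 5*(T² + 6) = 15 + 5*(6 + T²) = 15 + (30 + 5*T²) = 45 + 5*T²)
X(u) = 50 + u² (X(u) = u*u + (45 + 5*1²) = u² + (45 + 5*1) = u² + (45 + 5) = u² + 50 = 50 + u²)
c(q) = 2*q*(75 + q) (c(q) = (q + (50 + 5²))*(q + q) = (q + (50 + 25))*(2*q) = (q + 75)*(2*q) = (75 + q)*(2*q) = 2*q*(75 + q))
c(-26)² = (2*(-26)*(75 - 26))² = (2*(-26)*49)² = (-2548)² = 6492304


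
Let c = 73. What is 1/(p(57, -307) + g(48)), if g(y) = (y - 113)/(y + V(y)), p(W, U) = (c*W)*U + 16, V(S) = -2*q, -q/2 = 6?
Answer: -72/91973657 ≈ -7.8283e-7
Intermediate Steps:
q = -12 (q = -2*6 = -12)
V(S) = 24 (V(S) = -2*(-12) = 24)
p(W, U) = 16 + 73*U*W (p(W, U) = (73*W)*U + 16 = 73*U*W + 16 = 16 + 73*U*W)
g(y) = (-113 + y)/(24 + y) (g(y) = (y - 113)/(y + 24) = (-113 + y)/(24 + y))
1/(p(57, -307) + g(48)) = 1/((16 + 73*(-307)*57) + (-113 + 48)/(24 + 48)) = 1/((16 - 1277427) - 65/72) = 1/(-1277411 + (1/72)*(-65)) = 1/(-1277411 - 65/72) = 1/(-91973657/72) = -72/91973657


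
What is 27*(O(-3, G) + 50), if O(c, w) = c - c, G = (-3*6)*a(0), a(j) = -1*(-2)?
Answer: 1350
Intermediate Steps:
a(j) = 2
G = -36 (G = -3*6*2 = -18*2 = -36)
O(c, w) = 0
27*(O(-3, G) + 50) = 27*(0 + 50) = 27*50 = 1350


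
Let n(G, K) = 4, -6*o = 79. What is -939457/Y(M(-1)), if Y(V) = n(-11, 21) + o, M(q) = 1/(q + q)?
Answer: 5636742/55 ≈ 1.0249e+5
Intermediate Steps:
o = -79/6 (o = -⅙*79 = -79/6 ≈ -13.167)
M(q) = 1/(2*q)
Y(V) = -55/6 (Y(V) = 4 - 79/6 = -55/6)
-939457/Y(M(-1)) = -939457/(-55/6) = -939457*(-6/55) = 5636742/55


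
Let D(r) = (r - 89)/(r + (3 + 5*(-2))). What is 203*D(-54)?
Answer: 29029/61 ≈ 475.89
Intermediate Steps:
D(r) = (-89 + r)/(-7 + r) (D(r) = (-89 + r)/(r + (3 - 10)) = (-89 + r)/(r - 7) = (-89 + r)/(-7 + r))
203*D(-54) = 203*((-89 - 54)/(-7 - 54)) = 203*(-143/(-61)) = 203*(-1/61*(-143)) = 203*(143/61) = 29029/61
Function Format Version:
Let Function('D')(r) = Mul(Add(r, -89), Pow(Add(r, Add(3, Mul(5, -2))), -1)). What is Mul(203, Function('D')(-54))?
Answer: Rational(29029, 61) ≈ 475.89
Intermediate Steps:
Function('D')(r) = Mul(Pow(Add(-7, r), -1), Add(-89, r)) (Function('D')(r) = Mul(Add(-89, r), Pow(Add(r, Add(3, -10)), -1)) = Mul(Add(-89, r), Pow(Add(r, -7), -1)) = Mul(Add(-89, r), Pow(Add(-7, r), -1)) = Mul(Pow(Add(-7, r), -1), Add(-89, r)))
Mul(203, Function('D')(-54)) = Mul(203, Mul(Pow(Add(-7, -54), -1), Add(-89, -54))) = Mul(203, Mul(Pow(-61, -1), -143)) = Mul(203, Mul(Rational(-1, 61), -143)) = Mul(203, Rational(143, 61)) = Rational(29029, 61)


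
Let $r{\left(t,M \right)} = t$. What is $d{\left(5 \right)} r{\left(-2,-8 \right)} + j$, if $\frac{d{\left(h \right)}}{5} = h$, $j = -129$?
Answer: $-179$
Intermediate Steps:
$d{\left(h \right)} = 5 h$
$d{\left(5 \right)} r{\left(-2,-8 \right)} + j = 5 \cdot 5 \left(-2\right) - 129 = 25 \left(-2\right) - 129 = -50 - 129 = -179$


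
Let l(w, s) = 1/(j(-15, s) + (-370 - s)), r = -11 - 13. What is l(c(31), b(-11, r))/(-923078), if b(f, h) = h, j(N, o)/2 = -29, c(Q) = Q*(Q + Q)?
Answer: 1/372923512 ≈ 2.6815e-9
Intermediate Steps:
c(Q) = 2*Q**2 (c(Q) = Q*(2*Q) = 2*Q**2)
r = -24
j(N, o) = -58 (j(N, o) = 2*(-29) = -58)
l(w, s) = 1/(-428 - s) (l(w, s) = 1/(-58 + (-370 - s)) = 1/(-428 - s))
l(c(31), b(-11, r))/(-923078) = -1/(428 - 24)/(-923078) = -1/404*(-1/923078) = 1/372923512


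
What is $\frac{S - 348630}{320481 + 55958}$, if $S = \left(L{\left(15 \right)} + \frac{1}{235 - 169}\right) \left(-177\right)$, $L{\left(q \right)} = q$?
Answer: $- \frac{1104047}{1183094} \approx -0.93319$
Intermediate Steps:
$S = - \frac{58469}{22}$ ($S = \left(15 + \frac{1}{235 - 169}\right) \left(-177\right) = \left(15 + \frac{1}{66}\right) \left(-177\right) = \frac{991}{66} \left(-177\right) = - \frac{58469}{22} \approx -2657.7$)
$\frac{S - 348630}{320481 + 55958} = \frac{- \frac{58469}{22} - 348630}{320481 + 55958} = - \frac{7728329}{22 \cdot 376439} = \left(- \frac{7728329}{22}\right) \frac{1}{376439} = - \frac{1104047}{1183094}$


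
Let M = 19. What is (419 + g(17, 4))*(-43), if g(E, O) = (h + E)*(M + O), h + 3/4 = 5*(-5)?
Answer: -37453/4 ≈ -9363.3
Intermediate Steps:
h = -103/4 (h = -¾ + 5*(-5) = -¾ - 25 = -103/4 ≈ -25.750)
g(E, O) = (19 + O)*(-103/4 + E) (g(E, O) = (-103/4 + E)*(19 + O) = (19 + O)*(-103/4 + E))
(419 + g(17, 4))*(-43) = (419 + (-1957/4 + 19*17 - 103/4*4 + 17*4))*(-43) = (419 + (-1957/4 + 323 - 103 + 68))*(-43) = (419 - 805/4)*(-43) = (871/4)*(-43) = -37453/4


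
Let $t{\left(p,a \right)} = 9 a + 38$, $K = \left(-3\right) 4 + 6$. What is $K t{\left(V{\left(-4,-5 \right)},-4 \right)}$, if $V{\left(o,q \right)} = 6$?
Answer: $-12$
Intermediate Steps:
$K = -6$ ($K = -12 + 6 = -6$)
$t{\left(p,a \right)} = 38 + 9 a$
$K t{\left(V{\left(-4,-5 \right)},-4 \right)} = - 6 \left(38 + 9 \left(-4\right)\right) = - 6 \left(38 - 36\right) = \left(-6\right) 2 = -12$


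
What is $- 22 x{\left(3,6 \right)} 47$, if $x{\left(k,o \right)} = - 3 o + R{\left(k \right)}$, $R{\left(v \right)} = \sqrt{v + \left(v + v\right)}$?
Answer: $15510$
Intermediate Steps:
$R{\left(v \right)} = \sqrt{3} \sqrt{v}$ ($R{\left(v \right)} = \sqrt{v + 2 v} = \sqrt{3 v} = \sqrt{3} \sqrt{v}$)
$x{\left(k,o \right)} = - 3 o + \sqrt{3} \sqrt{k}$
$- 22 x{\left(3,6 \right)} 47 = - 22 \left(\left(-3\right) 6 + \sqrt{3} \sqrt{3}\right) 47 = - 22 \left(-18 + 3\right) 47 = \left(-22\right) \left(-15\right) 47 = 330 \cdot 47 = 15510$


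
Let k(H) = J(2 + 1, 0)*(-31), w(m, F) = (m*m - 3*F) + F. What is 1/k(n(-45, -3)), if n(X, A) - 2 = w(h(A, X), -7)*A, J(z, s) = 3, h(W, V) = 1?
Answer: -1/93 ≈ -0.010753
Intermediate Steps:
w(m, F) = m**2 - 2*F (w(m, F) = (m**2 - 3*F) + F = m**2 - 2*F)
n(X, A) = 2 + 15*A (n(X, A) = 2 + (1**2 - 2*(-7))*A = 2 + (1 + 14)*A = 2 + 15*A)
k(H) = -93 (k(H) = 3*(-31) = -93)
1/k(n(-45, -3)) = 1/(-93) = -1/93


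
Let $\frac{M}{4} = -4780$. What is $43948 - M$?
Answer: $63068$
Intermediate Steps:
$M = -19120$ ($M = 4 \left(-4780\right) = -19120$)
$43948 - M = 43948 - -19120 = 43948 + 19120 = 63068$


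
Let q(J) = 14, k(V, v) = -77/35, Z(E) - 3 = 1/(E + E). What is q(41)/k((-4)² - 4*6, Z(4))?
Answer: -70/11 ≈ -6.3636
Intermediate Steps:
Z(E) = 3 + 1/(2*E) (Z(E) = 3 + 1/(E + E) = 3 + 1/(2*E))
k(V, v) = -11/5 (k(V, v) = -77*1/35 = -11/5)
q(41)/k((-4)² - 4*6, Z(4)) = 14/(-11/5) = 14*(-5/11) = -70/11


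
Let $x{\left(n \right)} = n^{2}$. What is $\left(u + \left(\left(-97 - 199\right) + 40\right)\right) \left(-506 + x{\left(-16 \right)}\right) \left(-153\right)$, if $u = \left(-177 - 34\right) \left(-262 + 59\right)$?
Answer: $1628570250$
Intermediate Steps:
$u = 42833$ ($u = \left(-211\right) \left(-203\right) = 42833$)
$\left(u + \left(\left(-97 - 199\right) + 40\right)\right) \left(-506 + x{\left(-16 \right)}\right) \left(-153\right) = \left(42833 + \left(\left(-97 - 199\right) + 40\right)\right) \left(-506 + \left(-16\right)^{2}\right) \left(-153\right) = \left(42833 + \left(-296 + 40\right)\right) \left(-506 + 256\right) \left(-153\right) = \left(42833 - 256\right) \left(-250\right) \left(-153\right) = 42577 \left(-250\right) \left(-153\right) = \left(-10644250\right) \left(-153\right) = 1628570250$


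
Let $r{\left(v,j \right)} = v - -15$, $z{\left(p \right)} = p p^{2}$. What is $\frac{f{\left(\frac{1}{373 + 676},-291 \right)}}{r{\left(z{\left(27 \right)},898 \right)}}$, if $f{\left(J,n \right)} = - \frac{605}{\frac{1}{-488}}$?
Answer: $\frac{147620}{9849} \approx 14.988$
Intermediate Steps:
$f{\left(J,n \right)} = 295240$ ($f{\left(J,n \right)} = - \frac{605}{- \frac{1}{488}} = \left(-605\right) \left(-488\right) = 295240$)
$z{\left(p \right)} = p^{3}$
$r{\left(v,j \right)} = 15 + v$ ($r{\left(v,j \right)} = v + 15 = 15 + v$)
$\frac{f{\left(\frac{1}{373 + 676},-291 \right)}}{r{\left(z{\left(27 \right)},898 \right)}} = \frac{295240}{15 + 27^{3}} = \frac{295240}{15 + 19683} = \frac{295240}{19698} = 295240 \cdot \frac{1}{19698} = \frac{147620}{9849}$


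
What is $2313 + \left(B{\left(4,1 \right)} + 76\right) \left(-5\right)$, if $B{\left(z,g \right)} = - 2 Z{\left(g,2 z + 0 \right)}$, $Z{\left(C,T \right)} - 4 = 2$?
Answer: $1993$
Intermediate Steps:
$Z{\left(C,T \right)} = 6$ ($Z{\left(C,T \right)} = 4 + 2 = 6$)
$B{\left(z,g \right)} = -12$ ($B{\left(z,g \right)} = \left(-2\right) 6 = -12$)
$2313 + \left(B{\left(4,1 \right)} + 76\right) \left(-5\right) = 2313 + \left(-12 + 76\right) \left(-5\right) = 2313 + 64 \left(-5\right) = 2313 - 320 = 1993$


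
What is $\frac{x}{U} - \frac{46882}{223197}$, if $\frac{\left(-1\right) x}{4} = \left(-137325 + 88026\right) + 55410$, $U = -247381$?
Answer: $- \frac{6141888574}{55214697057} \approx -0.11124$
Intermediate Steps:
$x = -24444$ ($x = - 4 \left(\left(-137325 + 88026\right) + 55410\right) = - 4 \left(-49299 + 55410\right) = \left(-4\right) 6111 = -24444$)
$\frac{x}{U} - \frac{46882}{223197} = - \frac{24444}{-247381} - \frac{46882}{223197} = \left(-24444\right) \left(- \frac{1}{247381}\right) - \frac{46882}{223197} = \frac{24444}{247381} - \frac{46882}{223197} = - \frac{6141888574}{55214697057}$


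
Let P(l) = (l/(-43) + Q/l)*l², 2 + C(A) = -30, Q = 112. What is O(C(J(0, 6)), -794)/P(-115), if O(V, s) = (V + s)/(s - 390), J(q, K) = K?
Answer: 17759/572484720 ≈ 3.1021e-5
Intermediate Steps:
C(A) = -32 (C(A) = -2 - 30 = -32)
O(V, s) = (V + s)/(-390 + s)
P(l) = l²*(112/l - l/43) (P(l) = (l/(-43) + 112/l)*l² = (l*(-1/43) + 112/l)*l² = (-l/43 + 112/l)*l² = (112/l - l/43)*l² = l²*(112/l - l/43))
O(C(J(0, 6)), -794)/P(-115) = ((-32 - 794)/(-390 - 794))/(((1/43)*(-115)*(4816 - 1*(-115)²))) = (-826/(-1184))/(((1/43)*(-115)*(4816 - 1*13225))) = (-1/1184*(-826))/(((1/43)*(-115)*(4816 - 13225))) = 413/(592*(((1/43)*(-115)*(-8409)))) = 413/(592*(967035/43)) = (413/592)*(43/967035) = 17759/572484720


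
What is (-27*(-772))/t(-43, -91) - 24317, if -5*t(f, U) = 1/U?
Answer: 9459703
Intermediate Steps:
t(f, U) = -1/(5*U)
(-27*(-772))/t(-43, -91) - 24317 = (-27*(-772))/((-⅕/(-91))) - 24317 = 20844/((-⅕*(-1/91))) - 24317 = 20844/(1/455) - 24317 = 20844*455 - 24317 = 9484020 - 24317 = 9459703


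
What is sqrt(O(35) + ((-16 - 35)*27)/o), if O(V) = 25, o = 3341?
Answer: 2*sqrt(68614117)/3341 ≈ 4.9586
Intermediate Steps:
sqrt(O(35) + ((-16 - 35)*27)/o) = sqrt(25 + ((-16 - 35)*27)/3341) = sqrt(25 - 51*27*(1/3341)) = sqrt(25 - 1377*1/3341) = sqrt(25 - 1377/3341) = sqrt(82148/3341) = 2*sqrt(68614117)/3341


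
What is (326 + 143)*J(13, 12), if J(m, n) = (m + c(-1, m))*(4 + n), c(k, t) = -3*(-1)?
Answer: 120064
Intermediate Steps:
c(k, t) = 3
J(m, n) = (3 + m)*(4 + n) (J(m, n) = (m + 3)*(4 + n) = (3 + m)*(4 + n))
(326 + 143)*J(13, 12) = (326 + 143)*(12 + 3*12 + 4*13 + 13*12) = 469*(12 + 36 + 52 + 156) = 469*256 = 120064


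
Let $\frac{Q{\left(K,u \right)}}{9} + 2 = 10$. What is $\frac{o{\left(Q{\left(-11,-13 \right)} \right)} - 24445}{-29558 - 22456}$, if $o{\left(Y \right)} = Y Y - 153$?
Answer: $\frac{9707}{26007} \approx 0.37325$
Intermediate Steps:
$Q{\left(K,u \right)} = 72$ ($Q{\left(K,u \right)} = -18 + 9 \cdot 10 = -18 + 90 = 72$)
$o{\left(Y \right)} = -153 + Y^{2}$ ($o{\left(Y \right)} = Y^{2} - 153 = -153 + Y^{2}$)
$\frac{o{\left(Q{\left(-11,-13 \right)} \right)} - 24445}{-29558 - 22456} = \frac{\left(-153 + 72^{2}\right) - 24445}{-29558 - 22456} = \frac{\left(-153 + 5184\right) - 24445}{-52014} = \left(5031 - 24445\right) \left(- \frac{1}{52014}\right) = \left(-19414\right) \left(- \frac{1}{52014}\right) = \frac{9707}{26007}$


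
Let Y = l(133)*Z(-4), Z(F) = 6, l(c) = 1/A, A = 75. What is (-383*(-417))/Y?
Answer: 3992775/2 ≈ 1.9964e+6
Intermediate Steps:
l(c) = 1/75
Y = 2/25 (Y = (1/75)*6 = 2/25 ≈ 0.080000)
(-383*(-417))/Y = (-383*(-417))/(2/25) = 159711*(25/2) = 3992775/2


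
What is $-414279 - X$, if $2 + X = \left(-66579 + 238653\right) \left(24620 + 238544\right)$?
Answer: $-45284096413$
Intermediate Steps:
$X = 45283682134$ ($X = -2 + \left(-66579 + 238653\right) \left(24620 + 238544\right) = -2 + 172074 \cdot 263164 = -2 + 45283682136 = 45283682134$)
$-414279 - X = -414279 - 45283682134 = -45284096413$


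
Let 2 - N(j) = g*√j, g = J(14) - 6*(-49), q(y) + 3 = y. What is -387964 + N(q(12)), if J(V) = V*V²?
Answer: -397076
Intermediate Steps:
q(y) = -3 + y
J(V) = V³
g = 3038 (g = 14³ - 6*(-49) = 2744 + 294 = 3038)
N(j) = 2 - 3038*√j
-387964 + N(q(12)) = -387964 + (2 - 3038*√(-3 + 12)) = -387964 + (2 - 3038*√9) = -387964 + (2 - 3038*3) = -387964 + (2 - 9114) = -387964 - 9112 = -397076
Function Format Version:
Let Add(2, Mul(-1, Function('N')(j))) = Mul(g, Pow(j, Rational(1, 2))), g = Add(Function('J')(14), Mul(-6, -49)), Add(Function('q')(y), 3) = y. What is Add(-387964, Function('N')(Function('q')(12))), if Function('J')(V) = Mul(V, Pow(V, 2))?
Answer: -397076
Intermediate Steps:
Function('q')(y) = Add(-3, y)
Function('J')(V) = Pow(V, 3)
g = 3038 (g = Add(Pow(14, 3), Mul(-6, -49)) = Add(2744, 294) = 3038)
Function('N')(j) = Add(2, Mul(-3038, Pow(j, Rational(1, 2)))) (Function('N')(j) = Add(2, Mul(-1, Mul(3038, Pow(j, Rational(1, 2))))) = Add(2, Mul(-3038, Pow(j, Rational(1, 2)))))
Add(-387964, Function('N')(Function('q')(12))) = Add(-387964, Add(2, Mul(-3038, Pow(Add(-3, 12), Rational(1, 2))))) = Add(-387964, Add(2, Mul(-3038, Pow(9, Rational(1, 2))))) = Add(-387964, Add(2, Mul(-3038, 3))) = Add(-387964, Add(2, -9114)) = Add(-387964, -9112) = -397076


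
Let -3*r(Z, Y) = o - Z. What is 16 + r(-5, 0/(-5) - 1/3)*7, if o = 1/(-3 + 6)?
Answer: 32/9 ≈ 3.5556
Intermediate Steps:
o = ⅓ (o = 1/3 = ⅓ ≈ 0.33333)
r(Z, Y) = -⅑ + Z/3 (r(Z, Y) = -(⅓ - Z)/3 = -⅑ + Z/3)
16 + r(-5, 0/(-5) - 1/3)*7 = 16 + (-⅑ + (⅓)*(-5))*7 = 16 + (-⅑ - 5/3)*7 = 16 - 16/9*7 = 16 - 112/9 = 32/9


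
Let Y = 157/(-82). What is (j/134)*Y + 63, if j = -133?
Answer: 713125/10988 ≈ 64.900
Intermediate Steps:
Y = -157/82 (Y = 157*(-1/82) = -157/82 ≈ -1.9146)
(j/134)*Y + 63 = -133/134*(-157/82) + 63 = 20881/10988 + 63 = 713125/10988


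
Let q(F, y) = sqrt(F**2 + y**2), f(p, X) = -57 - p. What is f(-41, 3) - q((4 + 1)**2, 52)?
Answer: -16 - sqrt(3329) ≈ -73.698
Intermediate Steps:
f(-41, 3) - q((4 + 1)**2, 52) = (-57 - 1*(-41)) - sqrt(((4 + 1)**2)**2 + 52**2) = (-57 + 41) - sqrt((5**2)**2 + 2704) = -16 - sqrt(25**2 + 2704) = -16 - sqrt(625 + 2704) = -16 - sqrt(3329)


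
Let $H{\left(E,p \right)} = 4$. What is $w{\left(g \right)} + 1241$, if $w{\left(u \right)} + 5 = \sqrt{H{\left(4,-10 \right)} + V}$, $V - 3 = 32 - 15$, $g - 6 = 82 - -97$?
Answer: $1236 + 2 \sqrt{6} \approx 1240.9$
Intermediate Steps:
$g = 185$ ($g = 6 + \left(82 - -97\right) = 6 + \left(82 + 97\right) = 6 + 179 = 185$)
$V = 20$ ($V = 3 + \left(32 - 15\right) = 3 + 17 = 20$)
$w{\left(u \right)} = -5 + 2 \sqrt{6}$ ($w{\left(u \right)} = -5 + \sqrt{4 + 20} = -5 + \sqrt{24} = -5 + 2 \sqrt{6}$)
$w{\left(g \right)} + 1241 = \left(-5 + 2 \sqrt{6}\right) + 1241 = 1236 + 2 \sqrt{6}$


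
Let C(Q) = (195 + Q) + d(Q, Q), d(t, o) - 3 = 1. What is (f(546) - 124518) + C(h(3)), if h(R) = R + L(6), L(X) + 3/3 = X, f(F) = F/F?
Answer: -124310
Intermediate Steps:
d(t, o) = 4 (d(t, o) = 3 + 1 = 4)
f(F) = 1
L(X) = -1 + X
h(R) = 5 + R (h(R) = R + (-1 + 6) = R + 5 = 5 + R)
C(Q) = 199 + Q (C(Q) = (195 + Q) + 4 = 199 + Q)
(f(546) - 124518) + C(h(3)) = (1 - 124518) + (199 + (5 + 3)) = -124517 + (199 + 8) = -124517 + 207 = -124310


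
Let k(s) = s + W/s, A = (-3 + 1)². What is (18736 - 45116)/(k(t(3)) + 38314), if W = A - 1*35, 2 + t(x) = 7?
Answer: -32975/47891 ≈ -0.68854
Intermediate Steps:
t(x) = 5 (t(x) = -2 + 7 = 5)
A = 4 (A = (-2)² = 4)
W = -31 (W = 4 - 1*35 = 4 - 35 = -31)
k(s) = s - 31/s
(18736 - 45116)/(k(t(3)) + 38314) = (18736 - 45116)/((5 - 31/5) + 38314) = -26380/((5 - 31*⅕) + 38314) = -26380/((5 - 31/5) + 38314) = -26380/(-6/5 + 38314) = -26380/191564/5 = -26380*5/191564 = -32975/47891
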